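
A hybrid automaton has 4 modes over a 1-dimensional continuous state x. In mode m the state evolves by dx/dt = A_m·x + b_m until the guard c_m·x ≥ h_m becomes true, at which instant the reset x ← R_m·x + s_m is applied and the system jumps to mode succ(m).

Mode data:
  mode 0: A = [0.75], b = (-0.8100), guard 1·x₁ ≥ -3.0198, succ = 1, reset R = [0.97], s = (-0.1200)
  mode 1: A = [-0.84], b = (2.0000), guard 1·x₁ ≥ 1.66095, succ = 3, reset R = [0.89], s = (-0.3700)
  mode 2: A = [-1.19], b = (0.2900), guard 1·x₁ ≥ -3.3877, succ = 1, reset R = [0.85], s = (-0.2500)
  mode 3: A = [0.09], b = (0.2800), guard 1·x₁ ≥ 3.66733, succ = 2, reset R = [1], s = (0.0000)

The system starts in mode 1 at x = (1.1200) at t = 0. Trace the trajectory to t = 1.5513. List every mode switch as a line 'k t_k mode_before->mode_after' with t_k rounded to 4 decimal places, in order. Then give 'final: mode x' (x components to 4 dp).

Mode 1: guard c·x = 1.6609 hit at Δt = 0.6671 (t = 0.6671), x⁻ = (1.6609) → reset → x⁺ = (1.1082), jump to mode 3
Mode 3: flow for 0.8842 to horizon, guard not reached → x = (1.4577)

1 0.6671 1->3
final: 3 1.4577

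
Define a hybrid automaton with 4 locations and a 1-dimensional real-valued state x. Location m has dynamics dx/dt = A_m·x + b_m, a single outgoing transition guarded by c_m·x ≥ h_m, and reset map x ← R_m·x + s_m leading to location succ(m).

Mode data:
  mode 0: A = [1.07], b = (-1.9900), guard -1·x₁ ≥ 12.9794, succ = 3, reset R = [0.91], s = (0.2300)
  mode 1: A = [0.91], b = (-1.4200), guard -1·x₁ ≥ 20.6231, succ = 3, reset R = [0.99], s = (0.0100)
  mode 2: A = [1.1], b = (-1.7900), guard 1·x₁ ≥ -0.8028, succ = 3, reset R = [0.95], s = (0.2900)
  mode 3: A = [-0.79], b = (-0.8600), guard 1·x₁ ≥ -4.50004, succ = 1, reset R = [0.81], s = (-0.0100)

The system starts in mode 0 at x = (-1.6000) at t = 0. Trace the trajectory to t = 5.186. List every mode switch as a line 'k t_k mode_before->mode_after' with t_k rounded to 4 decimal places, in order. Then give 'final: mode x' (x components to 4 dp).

1 1.3608 0->3
2 2.7830 3->1
3 4.3739 1->3
final: 3 -11.2592

Mode 0: guard c·x = 12.9794 hit at Δt = 1.3608 (t = 1.3608), x⁻ = (-12.9794) → reset → x⁺ = (-11.5813), jump to mode 3
Mode 3: guard c·x = -4.5000 hit at Δt = 1.4222 (t = 2.7830), x⁻ = (-4.5000) → reset → x⁺ = (-3.6550), jump to mode 1
Mode 1: guard c·x = 20.6231 hit at Δt = 1.5909 (t = 4.3739), x⁻ = (-20.6231) → reset → x⁺ = (-20.4069), jump to mode 3
Mode 3: flow for 0.8121 to horizon, guard not reached → x = (-11.2592)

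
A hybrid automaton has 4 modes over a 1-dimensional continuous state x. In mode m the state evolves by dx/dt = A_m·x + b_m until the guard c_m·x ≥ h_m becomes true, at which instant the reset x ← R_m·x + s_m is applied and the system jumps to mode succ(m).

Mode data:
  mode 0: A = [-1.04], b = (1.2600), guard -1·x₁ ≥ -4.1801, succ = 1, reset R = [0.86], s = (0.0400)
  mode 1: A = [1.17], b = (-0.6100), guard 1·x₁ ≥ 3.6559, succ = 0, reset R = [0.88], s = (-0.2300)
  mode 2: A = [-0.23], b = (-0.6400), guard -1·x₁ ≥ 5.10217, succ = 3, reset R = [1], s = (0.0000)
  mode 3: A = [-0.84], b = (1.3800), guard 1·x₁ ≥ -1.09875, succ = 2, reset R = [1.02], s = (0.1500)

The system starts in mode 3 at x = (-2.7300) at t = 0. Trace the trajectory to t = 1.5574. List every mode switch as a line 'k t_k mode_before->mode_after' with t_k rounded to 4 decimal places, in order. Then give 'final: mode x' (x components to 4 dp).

Mode 3: guard c·x = -1.0987 hit at Δt = 0.5558 (t = 0.5558), x⁻ = (-1.0988) → reset → x⁺ = (-0.9707), jump to mode 2
Mode 2: flow for 1.0016 to horizon, guard not reached → x = (-1.3435)

1 0.5558 3->2
final: 2 -1.3435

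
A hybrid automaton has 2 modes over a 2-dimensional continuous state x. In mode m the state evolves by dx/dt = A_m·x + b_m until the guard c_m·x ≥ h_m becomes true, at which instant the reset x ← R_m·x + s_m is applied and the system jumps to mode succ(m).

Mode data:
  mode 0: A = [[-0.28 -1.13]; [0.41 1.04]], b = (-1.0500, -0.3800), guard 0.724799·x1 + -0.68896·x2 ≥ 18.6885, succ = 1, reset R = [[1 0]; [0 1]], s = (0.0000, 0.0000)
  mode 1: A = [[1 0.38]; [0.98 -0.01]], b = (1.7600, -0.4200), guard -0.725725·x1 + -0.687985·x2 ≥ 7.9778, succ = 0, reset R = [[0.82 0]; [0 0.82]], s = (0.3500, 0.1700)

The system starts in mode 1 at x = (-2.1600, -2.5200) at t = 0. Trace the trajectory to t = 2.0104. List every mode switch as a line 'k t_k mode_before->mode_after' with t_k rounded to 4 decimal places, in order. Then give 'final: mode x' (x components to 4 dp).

Mode 1: guard c·x = 7.9778 hit at Δt = 0.9785 (t = 0.9785), x⁻ = (-5.2178, -6.0919) → reset → x⁺ = (-3.9286, -4.8254), jump to mode 0
Mode 0: flow for 1.0319 to horizon, guard not reached → x = (5.9565, -15.2747)

1 0.9785 1->0
final: 0 5.9565 -15.2747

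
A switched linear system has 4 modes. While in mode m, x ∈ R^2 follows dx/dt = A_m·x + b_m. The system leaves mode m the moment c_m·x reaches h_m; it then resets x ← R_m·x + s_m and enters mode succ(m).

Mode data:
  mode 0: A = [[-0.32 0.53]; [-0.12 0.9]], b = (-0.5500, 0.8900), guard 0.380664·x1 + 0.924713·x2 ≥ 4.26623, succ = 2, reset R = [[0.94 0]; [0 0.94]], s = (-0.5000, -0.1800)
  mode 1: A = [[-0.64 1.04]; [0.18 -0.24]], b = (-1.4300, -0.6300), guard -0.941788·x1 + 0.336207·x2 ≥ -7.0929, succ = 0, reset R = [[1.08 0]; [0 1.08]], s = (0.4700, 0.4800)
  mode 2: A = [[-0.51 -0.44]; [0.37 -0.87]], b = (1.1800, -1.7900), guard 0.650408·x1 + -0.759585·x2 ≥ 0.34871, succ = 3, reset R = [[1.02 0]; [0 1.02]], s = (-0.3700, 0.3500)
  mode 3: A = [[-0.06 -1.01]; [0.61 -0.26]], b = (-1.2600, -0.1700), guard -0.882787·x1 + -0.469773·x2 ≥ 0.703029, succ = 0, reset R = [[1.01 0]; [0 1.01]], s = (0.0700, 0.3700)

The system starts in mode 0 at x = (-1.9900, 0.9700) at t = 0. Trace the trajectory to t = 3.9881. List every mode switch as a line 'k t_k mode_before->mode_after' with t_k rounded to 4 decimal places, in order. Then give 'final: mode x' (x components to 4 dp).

1 1.1388 0->2
2 2.5560 2->3
3 2.9836 3->0
final: 0 -0.4614 2.0764

Mode 0: guard c·x = 4.2662 hit at Δt = 1.1388 (t = 1.1388), x⁻ = (-0.5367, 4.8345) → reset → x⁺ = (-1.0045, 4.3644), jump to mode 2
Mode 2: guard c·x = 0.3487 hit at Δt = 1.4172 (t = 2.5560), x⁻ = (0.1584, -0.3235) → reset → x⁺ = (-0.2085, 0.0200), jump to mode 3
Mode 3: guard c·x = 0.7030 hit at Δt = 0.4276 (t = 2.9836), x⁻ = (-0.7075, -0.1670) → reset → x⁺ = (-0.6446, 0.2013), jump to mode 0
Mode 0: flow for 1.0045 to horizon, guard not reached → x = (-0.4614, 2.0764)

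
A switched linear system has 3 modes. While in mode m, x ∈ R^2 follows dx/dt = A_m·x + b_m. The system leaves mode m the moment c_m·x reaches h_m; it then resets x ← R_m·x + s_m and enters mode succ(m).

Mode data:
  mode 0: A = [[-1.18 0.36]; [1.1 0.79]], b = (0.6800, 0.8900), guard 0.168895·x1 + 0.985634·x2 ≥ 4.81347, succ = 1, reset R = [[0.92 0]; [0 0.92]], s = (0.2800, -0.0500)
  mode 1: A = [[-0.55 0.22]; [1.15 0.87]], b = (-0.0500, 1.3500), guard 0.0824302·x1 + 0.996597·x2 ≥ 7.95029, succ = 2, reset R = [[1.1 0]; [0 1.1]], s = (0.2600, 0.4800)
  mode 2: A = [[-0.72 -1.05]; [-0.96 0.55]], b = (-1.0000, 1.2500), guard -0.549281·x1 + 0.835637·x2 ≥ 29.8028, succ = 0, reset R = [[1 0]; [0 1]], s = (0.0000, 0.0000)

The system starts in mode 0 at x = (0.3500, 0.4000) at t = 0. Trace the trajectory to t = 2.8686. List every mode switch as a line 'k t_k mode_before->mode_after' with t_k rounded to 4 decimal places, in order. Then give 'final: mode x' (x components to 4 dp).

1 1.2980 0->1
2 1.7385 1->2
final: 2 -12.9968 25.2452

Mode 0: guard c·x = 4.8135 hit at Δt = 1.2980 (t = 1.2980), x⁻ = (1.1546, 4.6858) → reset → x⁺ = (1.3422, 4.2609), jump to mode 1
Mode 1: guard c·x = 7.9503 hit at Δt = 0.4405 (t = 1.7385), x⁻ = (1.5506, 7.8492) → reset → x⁺ = (1.9657, 9.1141), jump to mode 2
Mode 2: flow for 1.1301 to horizon, guard not reached → x = (-12.9968, 25.2452)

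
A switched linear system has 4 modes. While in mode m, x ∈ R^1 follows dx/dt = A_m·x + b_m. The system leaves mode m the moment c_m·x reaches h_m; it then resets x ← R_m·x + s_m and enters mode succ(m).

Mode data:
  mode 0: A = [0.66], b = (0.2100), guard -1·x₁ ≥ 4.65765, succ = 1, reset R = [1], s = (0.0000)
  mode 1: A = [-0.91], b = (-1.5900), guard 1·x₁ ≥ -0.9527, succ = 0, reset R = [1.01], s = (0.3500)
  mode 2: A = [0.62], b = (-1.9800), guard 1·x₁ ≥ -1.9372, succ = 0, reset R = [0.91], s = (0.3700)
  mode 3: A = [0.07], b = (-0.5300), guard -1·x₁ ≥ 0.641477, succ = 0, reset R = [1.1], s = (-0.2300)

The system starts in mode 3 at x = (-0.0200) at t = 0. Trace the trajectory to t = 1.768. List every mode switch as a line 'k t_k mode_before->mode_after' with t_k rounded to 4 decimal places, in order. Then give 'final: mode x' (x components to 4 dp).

1 1.1241 3->0
final: 0 -1.2626

Mode 3: guard c·x = 0.6415 hit at Δt = 1.1241 (t = 1.1241), x⁻ = (-0.6415) → reset → x⁺ = (-0.9356), jump to mode 0
Mode 0: flow for 0.6439 to horizon, guard not reached → x = (-1.2626)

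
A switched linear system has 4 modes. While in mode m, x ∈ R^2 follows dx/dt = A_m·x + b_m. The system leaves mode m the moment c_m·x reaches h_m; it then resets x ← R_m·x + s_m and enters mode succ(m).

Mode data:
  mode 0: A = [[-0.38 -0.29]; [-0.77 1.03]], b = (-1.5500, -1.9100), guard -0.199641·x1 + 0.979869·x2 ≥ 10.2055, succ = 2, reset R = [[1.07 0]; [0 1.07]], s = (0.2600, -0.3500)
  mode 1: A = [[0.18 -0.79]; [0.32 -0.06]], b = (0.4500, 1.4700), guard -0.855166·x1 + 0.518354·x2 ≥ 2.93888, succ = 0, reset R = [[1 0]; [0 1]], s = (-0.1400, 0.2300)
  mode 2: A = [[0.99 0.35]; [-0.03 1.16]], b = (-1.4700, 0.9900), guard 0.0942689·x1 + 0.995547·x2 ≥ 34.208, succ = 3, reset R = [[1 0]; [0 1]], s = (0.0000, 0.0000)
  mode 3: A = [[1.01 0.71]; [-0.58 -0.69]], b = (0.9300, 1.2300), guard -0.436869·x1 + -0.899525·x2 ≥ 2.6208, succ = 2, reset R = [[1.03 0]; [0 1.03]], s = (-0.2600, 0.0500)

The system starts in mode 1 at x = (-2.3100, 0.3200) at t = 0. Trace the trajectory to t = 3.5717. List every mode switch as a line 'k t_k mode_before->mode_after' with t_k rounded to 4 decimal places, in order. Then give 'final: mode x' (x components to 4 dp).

Mode 1: guard c·x = 2.9389 hit at Δt = 1.0334 (t = 1.0334), x⁻ = (-2.8537, 0.9617) → reset → x⁺ = (-2.9937, 1.1917), jump to mode 0
Mode 0: guard c·x = 10.2055 hit at Δt = 1.5823 (t = 2.6157), x⁻ = (-5.0141, 9.3936) → reset → x⁺ = (-5.1051, 9.7011), jump to mode 2
Mode 2: flow for 0.9560 to horizon, guard not reached → x = (-6.0331, 31.4528)

1 1.0334 1->0
2 2.6157 0->2
final: 2 -6.0331 31.4528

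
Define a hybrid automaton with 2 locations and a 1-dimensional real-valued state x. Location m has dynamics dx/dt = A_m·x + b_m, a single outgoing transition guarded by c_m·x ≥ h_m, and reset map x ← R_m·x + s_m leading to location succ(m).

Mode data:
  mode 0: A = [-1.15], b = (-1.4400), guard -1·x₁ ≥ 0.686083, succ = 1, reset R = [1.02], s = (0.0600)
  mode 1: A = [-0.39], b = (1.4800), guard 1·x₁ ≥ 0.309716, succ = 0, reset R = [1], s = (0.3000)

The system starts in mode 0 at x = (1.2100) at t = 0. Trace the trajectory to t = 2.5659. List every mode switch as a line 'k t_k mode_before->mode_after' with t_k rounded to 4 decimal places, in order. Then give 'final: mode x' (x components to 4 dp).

1 1.2783 0->1
2 1.8961 1->0
final: 0 -0.3903

Mode 0: guard c·x = 0.6861 hit at Δt = 1.2783 (t = 1.2783), x⁻ = (-0.6861) → reset → x⁺ = (-0.6398), jump to mode 1
Mode 1: guard c·x = 0.3097 hit at Δt = 0.6178 (t = 1.8961), x⁻ = (0.3097) → reset → x⁺ = (0.6097), jump to mode 0
Mode 0: flow for 0.6698 to horizon, guard not reached → x = (-0.3903)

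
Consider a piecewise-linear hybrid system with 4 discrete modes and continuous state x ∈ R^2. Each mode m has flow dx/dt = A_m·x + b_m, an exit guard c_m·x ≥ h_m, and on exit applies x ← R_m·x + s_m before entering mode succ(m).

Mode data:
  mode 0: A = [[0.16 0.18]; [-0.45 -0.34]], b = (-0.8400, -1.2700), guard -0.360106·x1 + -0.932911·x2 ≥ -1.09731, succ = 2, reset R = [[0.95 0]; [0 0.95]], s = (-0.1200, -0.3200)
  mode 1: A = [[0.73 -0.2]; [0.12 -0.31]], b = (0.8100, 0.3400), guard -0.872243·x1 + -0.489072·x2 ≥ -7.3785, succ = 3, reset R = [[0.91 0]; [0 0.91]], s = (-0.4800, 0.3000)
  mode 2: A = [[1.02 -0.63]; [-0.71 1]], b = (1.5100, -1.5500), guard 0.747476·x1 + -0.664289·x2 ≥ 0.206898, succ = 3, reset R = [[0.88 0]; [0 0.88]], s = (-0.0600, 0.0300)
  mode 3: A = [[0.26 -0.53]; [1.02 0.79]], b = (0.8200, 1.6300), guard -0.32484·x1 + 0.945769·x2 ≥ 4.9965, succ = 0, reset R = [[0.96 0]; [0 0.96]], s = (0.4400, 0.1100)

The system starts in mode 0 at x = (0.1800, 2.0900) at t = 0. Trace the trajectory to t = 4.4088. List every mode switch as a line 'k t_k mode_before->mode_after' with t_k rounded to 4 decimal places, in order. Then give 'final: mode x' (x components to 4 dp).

Mode 0: guard c·x = -1.0973 hit at Δt = 0.4776 (t = 0.4776), x⁻ = (-0.0764, 1.2057) → reset → x⁺ = (-0.1926, 0.8254), jump to mode 2
Mode 2: guard c·x = 0.2069 hit at Δt = 0.5544 (t = 1.0320), x⁻ = (0.4989, 0.2500) → reset → x⁺ = (0.3791, 0.2500), jump to mode 3
Mode 3: guard c·x = 4.9965 hit at Δt = 1.2605 (t = 2.2925), x⁻ = (-0.0256, 5.2742) → reset → x⁺ = (0.4154, 5.1732), jump to mode 0
Mode 0: guard c·x = -1.0973 hit at Δt = 1.6518 (t = 3.9443), x⁻ = (-0.0087, 1.1796) → reset → x⁺ = (-0.1283, 0.8006), jump to mode 2
Mode 2: flow for 0.4645 to horizon, guard not reached → x = (0.4629, 0.3115)

1 0.4776 0->2
2 1.0320 2->3
3 2.2925 3->0
4 3.9443 0->2
final: 2 0.4629 0.3115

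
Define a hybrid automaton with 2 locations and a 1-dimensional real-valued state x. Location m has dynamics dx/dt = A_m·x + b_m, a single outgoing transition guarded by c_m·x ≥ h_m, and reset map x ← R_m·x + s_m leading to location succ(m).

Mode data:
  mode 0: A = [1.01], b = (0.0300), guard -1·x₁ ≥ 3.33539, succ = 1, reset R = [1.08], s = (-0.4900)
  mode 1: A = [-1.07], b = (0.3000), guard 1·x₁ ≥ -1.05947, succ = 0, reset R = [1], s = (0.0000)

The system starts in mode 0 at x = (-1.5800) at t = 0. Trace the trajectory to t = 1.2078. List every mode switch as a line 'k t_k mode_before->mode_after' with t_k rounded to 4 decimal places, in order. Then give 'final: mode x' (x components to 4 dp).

1 0.7497 0->1
final: 1 -2.3979

Mode 0: guard c·x = 3.3354 hit at Δt = 0.7497 (t = 0.7497), x⁻ = (-3.3354) → reset → x⁺ = (-4.0922), jump to mode 1
Mode 1: flow for 0.4581 to horizon, guard not reached → x = (-2.3979)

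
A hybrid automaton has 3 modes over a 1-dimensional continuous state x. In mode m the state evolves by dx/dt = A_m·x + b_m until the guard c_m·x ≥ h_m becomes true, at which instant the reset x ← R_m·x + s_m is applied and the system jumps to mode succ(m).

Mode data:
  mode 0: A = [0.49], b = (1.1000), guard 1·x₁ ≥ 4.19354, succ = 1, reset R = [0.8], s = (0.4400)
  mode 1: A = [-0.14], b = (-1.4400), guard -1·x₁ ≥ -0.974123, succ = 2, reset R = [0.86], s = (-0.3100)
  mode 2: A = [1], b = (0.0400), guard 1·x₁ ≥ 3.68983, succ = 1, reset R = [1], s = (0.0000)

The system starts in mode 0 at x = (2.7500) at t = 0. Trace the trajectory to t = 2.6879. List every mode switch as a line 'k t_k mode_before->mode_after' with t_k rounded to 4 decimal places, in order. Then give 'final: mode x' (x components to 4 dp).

1 0.5181 0->1
2 2.1149 1->2
final: 2 0.9669

Mode 0: guard c·x = 4.1935 hit at Δt = 0.5181 (t = 0.5181), x⁻ = (4.1935) → reset → x⁺ = (3.7948), jump to mode 1
Mode 1: guard c·x = -0.9741 hit at Δt = 1.5968 (t = 2.1149), x⁻ = (0.9741) → reset → x⁺ = (0.5277), jump to mode 2
Mode 2: flow for 0.5730 to horizon, guard not reached → x = (0.9669)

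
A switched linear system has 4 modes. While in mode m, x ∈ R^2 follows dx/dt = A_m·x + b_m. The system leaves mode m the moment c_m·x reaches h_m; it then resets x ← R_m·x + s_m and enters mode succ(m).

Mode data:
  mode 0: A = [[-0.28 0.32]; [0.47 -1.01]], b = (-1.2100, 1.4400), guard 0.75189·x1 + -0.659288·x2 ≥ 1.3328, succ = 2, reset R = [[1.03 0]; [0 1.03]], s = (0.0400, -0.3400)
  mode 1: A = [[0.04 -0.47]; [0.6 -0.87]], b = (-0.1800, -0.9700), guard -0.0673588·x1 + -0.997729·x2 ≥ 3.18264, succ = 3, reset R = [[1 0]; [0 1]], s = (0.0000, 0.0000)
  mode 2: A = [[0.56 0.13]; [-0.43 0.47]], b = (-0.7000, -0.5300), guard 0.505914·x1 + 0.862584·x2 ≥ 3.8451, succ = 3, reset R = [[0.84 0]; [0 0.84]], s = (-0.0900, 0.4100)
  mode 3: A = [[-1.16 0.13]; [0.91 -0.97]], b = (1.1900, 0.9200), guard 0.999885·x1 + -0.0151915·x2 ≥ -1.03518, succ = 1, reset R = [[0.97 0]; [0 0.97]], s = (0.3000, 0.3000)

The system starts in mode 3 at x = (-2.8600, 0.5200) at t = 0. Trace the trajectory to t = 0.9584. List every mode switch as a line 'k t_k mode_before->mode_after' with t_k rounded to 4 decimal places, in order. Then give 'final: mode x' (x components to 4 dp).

Mode 3: guard c·x = -1.0352 hit at Δt = 0.5435 (t = 0.5435), x⁻ = (-1.0351, 0.0149) → reset → x⁺ = (-0.7040, 0.3144), jump to mode 1
Mode 1: flow for 0.4149 to horizon, guard not reached → x = (-0.7918, -0.2775)

1 0.5435 3->1
final: 1 -0.7918 -0.2775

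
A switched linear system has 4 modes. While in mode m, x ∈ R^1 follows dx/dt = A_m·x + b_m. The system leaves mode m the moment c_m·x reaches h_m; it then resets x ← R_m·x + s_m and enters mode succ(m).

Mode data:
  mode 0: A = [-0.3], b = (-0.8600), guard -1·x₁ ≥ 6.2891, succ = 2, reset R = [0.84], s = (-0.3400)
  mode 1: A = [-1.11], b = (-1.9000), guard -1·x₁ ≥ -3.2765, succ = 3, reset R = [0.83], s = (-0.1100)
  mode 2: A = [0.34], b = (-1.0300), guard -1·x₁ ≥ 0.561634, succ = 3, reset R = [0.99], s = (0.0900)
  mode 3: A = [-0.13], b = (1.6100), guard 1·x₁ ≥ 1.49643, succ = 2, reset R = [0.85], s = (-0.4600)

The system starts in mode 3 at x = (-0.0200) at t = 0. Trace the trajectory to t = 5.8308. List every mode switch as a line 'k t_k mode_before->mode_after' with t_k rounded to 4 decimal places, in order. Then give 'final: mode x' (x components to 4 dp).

1 1.0030 3->2
2 2.4209 2->3
3 3.6956 3->2
4 5.1135 2->3
final: 3 0.6781

Mode 3: guard c·x = 1.4964 hit at Δt = 1.0030 (t = 1.0030), x⁻ = (1.4964) → reset → x⁺ = (0.8120), jump to mode 2
Mode 2: guard c·x = 0.5616 hit at Δt = 1.4179 (t = 2.4209), x⁻ = (-0.5616) → reset → x⁺ = (-0.4660), jump to mode 3
Mode 3: guard c·x = 1.4964 hit at Δt = 1.2747 (t = 3.6956), x⁻ = (1.4964) → reset → x⁺ = (0.8120), jump to mode 2
Mode 2: guard c·x = 0.5616 hit at Δt = 1.4179 (t = 5.1135), x⁻ = (-0.5616) → reset → x⁺ = (-0.4660), jump to mode 3
Mode 3: flow for 0.7173 to horizon, guard not reached → x = (0.6781)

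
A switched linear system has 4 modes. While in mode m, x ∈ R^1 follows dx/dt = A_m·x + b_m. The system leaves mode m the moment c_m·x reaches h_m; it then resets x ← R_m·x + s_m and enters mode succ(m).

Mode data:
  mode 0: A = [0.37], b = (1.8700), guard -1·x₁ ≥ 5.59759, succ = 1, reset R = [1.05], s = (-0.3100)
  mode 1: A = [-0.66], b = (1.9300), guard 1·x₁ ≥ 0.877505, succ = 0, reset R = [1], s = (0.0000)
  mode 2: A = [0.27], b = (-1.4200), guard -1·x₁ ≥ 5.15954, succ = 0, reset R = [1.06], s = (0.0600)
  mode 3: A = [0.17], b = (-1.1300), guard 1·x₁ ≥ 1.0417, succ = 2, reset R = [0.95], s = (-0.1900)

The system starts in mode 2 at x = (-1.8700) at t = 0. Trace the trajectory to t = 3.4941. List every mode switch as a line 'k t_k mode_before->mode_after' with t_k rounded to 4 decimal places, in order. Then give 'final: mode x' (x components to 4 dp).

Mode 2: guard c·x = 5.1595 hit at Δt = 1.4052 (t = 1.4052), x⁻ = (-5.1595) → reset → x⁺ = (-5.4091), jump to mode 0
Mode 0: guard c·x = 5.5976 hit at Δt = 1.1508 (t = 2.5560), x⁻ = (-5.5976) → reset → x⁺ = (-6.1875), jump to mode 1
Mode 1: flow for 0.9381 to horizon, guard not reached → x = (-1.9817)

1 1.4052 2->0
2 2.5560 0->1
final: 1 -1.9817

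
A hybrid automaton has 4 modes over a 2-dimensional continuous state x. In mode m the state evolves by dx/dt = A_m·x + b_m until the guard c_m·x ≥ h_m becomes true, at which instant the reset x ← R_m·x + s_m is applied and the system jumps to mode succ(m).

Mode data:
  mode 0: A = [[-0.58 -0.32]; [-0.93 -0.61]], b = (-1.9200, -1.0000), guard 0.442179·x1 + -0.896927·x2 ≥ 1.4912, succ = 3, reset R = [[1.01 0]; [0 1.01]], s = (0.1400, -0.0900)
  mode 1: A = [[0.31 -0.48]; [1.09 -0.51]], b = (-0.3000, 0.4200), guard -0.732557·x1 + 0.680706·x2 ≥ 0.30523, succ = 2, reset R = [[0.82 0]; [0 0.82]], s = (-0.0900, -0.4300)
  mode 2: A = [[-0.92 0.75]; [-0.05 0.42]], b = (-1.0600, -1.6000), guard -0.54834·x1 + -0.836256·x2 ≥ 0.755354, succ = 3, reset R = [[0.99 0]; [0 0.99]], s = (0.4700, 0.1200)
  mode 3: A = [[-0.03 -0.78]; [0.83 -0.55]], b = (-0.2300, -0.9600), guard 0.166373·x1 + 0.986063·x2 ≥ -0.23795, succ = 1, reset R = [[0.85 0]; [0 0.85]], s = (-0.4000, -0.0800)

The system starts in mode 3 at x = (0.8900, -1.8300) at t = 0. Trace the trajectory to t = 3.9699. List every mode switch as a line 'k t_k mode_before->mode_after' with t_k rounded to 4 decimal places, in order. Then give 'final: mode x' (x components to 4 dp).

Mode 3: guard c·x = -0.2379 hit at Δt = 1.3990 (t = 1.3990), x⁻ = (1.8081, -0.5464) → reset → x⁺ = (1.1369, -0.5444), jump to mode 1
Mode 1: guard c·x = 0.3052 hit at Δt = 1.4053 (t = 2.8043), x⁻ = (0.8231, 1.3342) → reset → x⁺ = (0.5850, 0.6641), jump to mode 2
Mode 2: guard c·x = 0.7554 hit at Δt = 0.8341 (t = 3.6384), x⁻ = (-0.3668, -0.6628) → reset → x⁺ = (0.1069, -0.5361), jump to mode 3
Mode 3: flow for 0.3315 to horizon, guard not reached → x = (0.1903, -0.7009)

1 1.3990 3->1
2 2.8043 1->2
3 3.6384 2->3
final: 3 0.1903 -0.7009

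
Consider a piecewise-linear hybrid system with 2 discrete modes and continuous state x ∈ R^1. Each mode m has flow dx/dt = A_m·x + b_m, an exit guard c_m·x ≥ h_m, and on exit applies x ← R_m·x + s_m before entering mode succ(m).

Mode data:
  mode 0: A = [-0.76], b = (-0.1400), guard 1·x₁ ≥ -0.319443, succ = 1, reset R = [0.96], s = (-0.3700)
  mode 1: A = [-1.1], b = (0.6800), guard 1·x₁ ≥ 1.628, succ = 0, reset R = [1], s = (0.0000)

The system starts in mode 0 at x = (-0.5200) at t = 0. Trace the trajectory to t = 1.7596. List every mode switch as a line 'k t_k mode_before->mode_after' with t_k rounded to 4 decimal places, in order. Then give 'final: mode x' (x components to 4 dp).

Mode 0: guard c·x = -0.3194 hit at Δt = 1.1967 (t = 1.1967), x⁻ = (-0.3194) → reset → x⁺ = (-0.6767), jump to mode 1
Mode 1: flow for 0.5629 to horizon, guard not reached → x = (-0.0789)

1 1.1967 0->1
final: 1 -0.0789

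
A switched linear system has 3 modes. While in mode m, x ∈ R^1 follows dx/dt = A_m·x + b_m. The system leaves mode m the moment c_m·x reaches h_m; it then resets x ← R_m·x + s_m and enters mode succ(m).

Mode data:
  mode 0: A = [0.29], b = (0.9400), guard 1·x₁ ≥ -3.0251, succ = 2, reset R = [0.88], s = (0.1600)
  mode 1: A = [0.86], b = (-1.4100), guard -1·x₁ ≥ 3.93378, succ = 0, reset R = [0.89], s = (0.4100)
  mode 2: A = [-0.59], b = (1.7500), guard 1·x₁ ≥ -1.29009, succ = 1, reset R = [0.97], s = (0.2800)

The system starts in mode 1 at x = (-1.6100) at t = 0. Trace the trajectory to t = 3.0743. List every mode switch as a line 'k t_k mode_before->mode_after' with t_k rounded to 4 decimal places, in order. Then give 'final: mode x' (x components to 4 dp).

Mode 1: guard c·x = 3.9338 hit at Δt = 0.6273 (t = 0.6273), x⁻ = (-3.9338) → reset → x⁺ = (-3.0911), jump to mode 0
Mode 0: guard c·x = -3.0251 hit at Δt = 1.2546 (t = 1.8819), x⁻ = (-3.0251) → reset → x⁺ = (-2.5021), jump to mode 2
Mode 2: guard c·x = -1.2901 hit at Δt = 0.4247 (t = 2.3066), x⁻ = (-1.2901) → reset → x⁺ = (-0.9714), jump to mode 1
Mode 1: flow for 0.7677 to horizon, guard not reached → x = (-3.4131)

1 0.6273 1->0
2 1.8819 0->2
3 2.3066 2->1
final: 1 -3.4131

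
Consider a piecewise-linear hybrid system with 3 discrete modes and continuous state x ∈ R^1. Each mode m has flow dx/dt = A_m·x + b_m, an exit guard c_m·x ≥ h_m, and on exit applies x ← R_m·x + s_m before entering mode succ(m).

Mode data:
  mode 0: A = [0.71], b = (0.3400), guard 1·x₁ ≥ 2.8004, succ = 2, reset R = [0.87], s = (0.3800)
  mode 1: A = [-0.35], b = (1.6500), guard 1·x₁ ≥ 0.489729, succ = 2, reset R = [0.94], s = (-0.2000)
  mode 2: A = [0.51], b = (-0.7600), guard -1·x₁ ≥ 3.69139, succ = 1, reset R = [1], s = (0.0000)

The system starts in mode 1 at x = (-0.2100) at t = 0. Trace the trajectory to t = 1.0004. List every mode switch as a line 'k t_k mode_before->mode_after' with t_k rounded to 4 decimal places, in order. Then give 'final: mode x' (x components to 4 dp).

Mode 1: guard c·x = 0.4897 hit at Δt = 0.4379 (t = 0.4379), x⁻ = (0.4897) → reset → x⁺ = (0.2603), jump to mode 2
Mode 2: flow for 0.5625 to horizon, guard not reached → x = (-0.1483)

1 0.4379 1->2
final: 2 -0.1483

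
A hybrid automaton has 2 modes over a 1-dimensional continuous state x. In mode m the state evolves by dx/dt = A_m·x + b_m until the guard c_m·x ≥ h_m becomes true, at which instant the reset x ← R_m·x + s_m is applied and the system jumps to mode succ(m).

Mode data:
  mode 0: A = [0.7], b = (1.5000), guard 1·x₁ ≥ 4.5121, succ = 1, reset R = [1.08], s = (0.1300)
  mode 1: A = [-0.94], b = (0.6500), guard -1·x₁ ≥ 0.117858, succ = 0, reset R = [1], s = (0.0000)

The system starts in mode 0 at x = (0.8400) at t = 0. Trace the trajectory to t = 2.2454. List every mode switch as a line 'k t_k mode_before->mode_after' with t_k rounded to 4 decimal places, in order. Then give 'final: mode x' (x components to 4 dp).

Mode 0: guard c·x = 4.5121 hit at Δt = 1.1464 (t = 1.1464), x⁻ = (4.5121) → reset → x⁺ = (5.0031), jump to mode 1
Mode 1: flow for 1.0990 to horizon, guard not reached → x = (2.2261)

1 1.1464 0->1
final: 1 2.2261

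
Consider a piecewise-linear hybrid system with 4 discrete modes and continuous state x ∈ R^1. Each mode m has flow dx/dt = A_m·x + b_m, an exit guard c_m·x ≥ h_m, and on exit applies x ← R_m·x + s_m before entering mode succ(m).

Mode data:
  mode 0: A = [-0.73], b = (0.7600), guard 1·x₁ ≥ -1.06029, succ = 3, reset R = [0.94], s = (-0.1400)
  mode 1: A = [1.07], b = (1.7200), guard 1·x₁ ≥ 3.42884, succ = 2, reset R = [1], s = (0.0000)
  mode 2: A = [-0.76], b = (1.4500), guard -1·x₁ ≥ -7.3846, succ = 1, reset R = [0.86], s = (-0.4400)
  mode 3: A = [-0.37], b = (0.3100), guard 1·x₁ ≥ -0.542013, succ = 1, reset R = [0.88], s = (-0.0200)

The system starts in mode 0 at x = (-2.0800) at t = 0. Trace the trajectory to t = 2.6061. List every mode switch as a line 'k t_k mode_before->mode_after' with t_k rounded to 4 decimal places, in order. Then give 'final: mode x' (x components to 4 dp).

1 0.5419 0->3
2 1.5104 3->1
final: 1 1.9792

Mode 0: guard c·x = -1.0603 hit at Δt = 0.5419 (t = 0.5419), x⁻ = (-1.0603) → reset → x⁺ = (-1.1367), jump to mode 3
Mode 3: guard c·x = -0.5420 hit at Δt = 0.9685 (t = 1.5104), x⁻ = (-0.5420) → reset → x⁺ = (-0.4970), jump to mode 1
Mode 1: flow for 1.0957 to horizon, guard not reached → x = (1.9792)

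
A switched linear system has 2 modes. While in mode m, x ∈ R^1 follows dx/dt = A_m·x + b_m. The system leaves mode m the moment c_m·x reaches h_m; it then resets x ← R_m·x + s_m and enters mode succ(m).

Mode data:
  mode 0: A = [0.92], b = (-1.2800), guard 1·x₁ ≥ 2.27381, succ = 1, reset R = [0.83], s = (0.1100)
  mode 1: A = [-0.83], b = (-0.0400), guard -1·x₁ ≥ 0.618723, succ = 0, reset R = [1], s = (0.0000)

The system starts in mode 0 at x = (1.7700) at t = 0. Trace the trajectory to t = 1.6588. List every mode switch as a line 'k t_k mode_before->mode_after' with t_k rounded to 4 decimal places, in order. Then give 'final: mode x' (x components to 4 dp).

1 0.9196 0->1
final: 1 1.0593

Mode 0: guard c·x = 2.2738 hit at Δt = 0.9196 (t = 0.9196), x⁻ = (2.2738) → reset → x⁺ = (1.9973), jump to mode 1
Mode 1: flow for 0.7392 to horizon, guard not reached → x = (1.0593)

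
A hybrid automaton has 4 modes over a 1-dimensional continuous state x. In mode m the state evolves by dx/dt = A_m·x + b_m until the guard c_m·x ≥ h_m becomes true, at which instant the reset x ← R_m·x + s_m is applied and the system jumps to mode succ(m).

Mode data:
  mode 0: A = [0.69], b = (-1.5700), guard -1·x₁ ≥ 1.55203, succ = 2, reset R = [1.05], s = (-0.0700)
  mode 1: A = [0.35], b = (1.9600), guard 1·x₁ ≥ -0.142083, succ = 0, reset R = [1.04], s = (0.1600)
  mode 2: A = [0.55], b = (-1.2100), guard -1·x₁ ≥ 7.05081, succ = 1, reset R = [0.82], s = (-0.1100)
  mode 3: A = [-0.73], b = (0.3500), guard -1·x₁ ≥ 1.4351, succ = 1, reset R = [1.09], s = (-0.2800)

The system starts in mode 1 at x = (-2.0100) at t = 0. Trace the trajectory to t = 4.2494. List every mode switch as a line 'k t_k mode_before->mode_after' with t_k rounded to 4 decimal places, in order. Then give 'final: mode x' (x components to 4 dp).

Mode 1: guard c·x = -0.1421 hit at Δt = 1.1969 (t = 1.1969), x⁻ = (-0.1421) → reset → x⁺ = (0.0122), jump to mode 0
Mode 0: guard c·x = 1.5520 hit at Δt = 0.7615 (t = 1.9584), x⁻ = (-1.5520) → reset → x⁺ = (-1.6996), jump to mode 2
Mode 2: guard c·x = 7.0508 hit at Δt = 1.5706 (t = 3.5290), x⁻ = (-7.0508) → reset → x⁺ = (-5.8917), jump to mode 1
Mode 1: flow for 0.7204 to horizon, guard not reached → x = (-5.9753)

1 1.1969 1->0
2 1.9584 0->2
3 3.5290 2->1
final: 1 -5.9753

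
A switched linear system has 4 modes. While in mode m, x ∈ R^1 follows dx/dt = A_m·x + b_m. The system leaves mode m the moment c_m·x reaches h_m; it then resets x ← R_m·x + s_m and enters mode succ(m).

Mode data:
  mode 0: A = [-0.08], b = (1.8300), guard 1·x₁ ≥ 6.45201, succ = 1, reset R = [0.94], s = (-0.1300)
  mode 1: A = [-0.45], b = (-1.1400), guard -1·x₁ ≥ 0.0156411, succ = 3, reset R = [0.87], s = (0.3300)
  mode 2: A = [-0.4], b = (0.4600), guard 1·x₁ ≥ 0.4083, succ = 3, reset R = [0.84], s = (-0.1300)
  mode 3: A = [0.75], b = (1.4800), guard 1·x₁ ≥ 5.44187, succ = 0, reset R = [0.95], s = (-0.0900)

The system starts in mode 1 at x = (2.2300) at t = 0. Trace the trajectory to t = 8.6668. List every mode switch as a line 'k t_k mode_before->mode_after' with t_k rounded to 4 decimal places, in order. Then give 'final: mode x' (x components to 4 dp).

1 1.4169 1->3
2 2.9837 3->0
3 3.9868 0->1
4 6.6823 1->3
5 8.2491 3->0
final: 0 5.6646

Mode 1: guard c·x = 0.0156 hit at Δt = 1.4169 (t = 1.4169), x⁻ = (-0.0156) → reset → x⁺ = (0.3164), jump to mode 3
Mode 3: guard c·x = 5.4419 hit at Δt = 1.5668 (t = 2.9837), x⁻ = (5.4419) → reset → x⁺ = (5.0798), jump to mode 0
Mode 0: guard c·x = 6.4520 hit at Δt = 1.0031 (t = 3.9868), x⁻ = (6.4520) → reset → x⁺ = (5.9349), jump to mode 1
Mode 1: guard c·x = 0.0156 hit at Δt = 2.6955 (t = 6.6823), x⁻ = (-0.0156) → reset → x⁺ = (0.3164), jump to mode 3
Mode 3: guard c·x = 5.4419 hit at Δt = 1.5668 (t = 8.2491), x⁻ = (5.4419) → reset → x⁺ = (5.0798), jump to mode 0
Mode 0: flow for 0.4177 to horizon, guard not reached → x = (5.6646)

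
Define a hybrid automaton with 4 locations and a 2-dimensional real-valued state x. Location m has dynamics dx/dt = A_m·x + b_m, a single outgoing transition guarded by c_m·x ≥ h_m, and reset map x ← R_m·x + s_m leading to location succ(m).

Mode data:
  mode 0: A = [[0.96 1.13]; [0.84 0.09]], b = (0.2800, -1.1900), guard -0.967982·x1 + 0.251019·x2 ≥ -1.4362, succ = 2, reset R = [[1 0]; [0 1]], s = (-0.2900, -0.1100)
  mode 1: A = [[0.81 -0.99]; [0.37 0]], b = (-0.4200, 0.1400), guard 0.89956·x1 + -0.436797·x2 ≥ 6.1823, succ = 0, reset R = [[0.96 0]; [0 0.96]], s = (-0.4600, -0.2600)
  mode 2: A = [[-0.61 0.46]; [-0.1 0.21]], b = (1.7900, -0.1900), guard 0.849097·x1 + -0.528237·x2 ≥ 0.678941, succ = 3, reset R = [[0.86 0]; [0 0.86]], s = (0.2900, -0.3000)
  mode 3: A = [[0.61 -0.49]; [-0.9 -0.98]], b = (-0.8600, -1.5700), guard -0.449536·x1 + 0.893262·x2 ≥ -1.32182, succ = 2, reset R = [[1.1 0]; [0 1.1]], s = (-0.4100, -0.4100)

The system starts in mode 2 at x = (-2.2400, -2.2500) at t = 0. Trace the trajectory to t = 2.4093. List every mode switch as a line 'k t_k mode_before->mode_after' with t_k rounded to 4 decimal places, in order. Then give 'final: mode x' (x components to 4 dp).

1 0.8573 2->3
2 1.7475 3->2
3 1.9843 2->3
final: 3 -0.3510 -2.0532

Mode 2: guard c·x = 0.6789 hit at Δt = 0.8573 (t = 0.8573), x⁻ = (-0.8987, -2.7299) → reset → x⁺ = (-0.4829, -2.6478), jump to mode 3
Mode 3: guard c·x = -1.3218 hit at Δt = 0.8902 (t = 1.7475), x⁻ = (-0.5781, -1.7707) → reset → x⁺ = (-1.0459, -2.3577), jump to mode 2
Mode 2: guard c·x = 0.6789 hit at Δt = 0.2368 (t = 1.9843), x⁻ = (-0.7571, -2.5023) → reset → x⁺ = (-0.3611, -2.4519), jump to mode 3
Mode 3: flow for 0.4250 to horizon, guard not reached → x = (-0.3510, -2.0532)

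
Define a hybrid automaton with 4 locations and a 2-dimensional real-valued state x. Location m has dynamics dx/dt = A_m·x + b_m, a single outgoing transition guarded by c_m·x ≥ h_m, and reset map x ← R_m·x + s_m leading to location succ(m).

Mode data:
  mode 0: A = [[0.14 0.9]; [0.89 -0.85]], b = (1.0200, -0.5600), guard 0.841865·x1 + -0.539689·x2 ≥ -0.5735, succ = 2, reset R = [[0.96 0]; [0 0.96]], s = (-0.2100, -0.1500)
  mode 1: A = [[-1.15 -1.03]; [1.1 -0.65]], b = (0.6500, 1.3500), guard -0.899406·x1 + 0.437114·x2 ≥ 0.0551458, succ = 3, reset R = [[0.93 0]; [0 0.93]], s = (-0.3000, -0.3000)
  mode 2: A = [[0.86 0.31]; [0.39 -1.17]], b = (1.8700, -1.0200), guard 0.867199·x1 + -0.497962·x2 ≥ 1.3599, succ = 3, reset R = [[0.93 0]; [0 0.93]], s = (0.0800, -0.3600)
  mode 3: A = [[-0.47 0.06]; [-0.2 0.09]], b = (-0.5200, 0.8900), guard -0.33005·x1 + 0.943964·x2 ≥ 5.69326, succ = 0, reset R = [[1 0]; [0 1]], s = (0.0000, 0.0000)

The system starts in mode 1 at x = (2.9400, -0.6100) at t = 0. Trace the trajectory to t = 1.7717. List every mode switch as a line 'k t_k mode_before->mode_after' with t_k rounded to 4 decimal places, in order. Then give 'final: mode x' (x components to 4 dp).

1 0.8619 1->3
final: 3 0.0084 2.3324

Mode 1: guard c·x = 0.0551 hit at Δt = 0.8619 (t = 0.8619), x⁻ = (0.8327, 1.8395) → reset → x⁺ = (0.4744, 1.4107), jump to mode 3
Mode 3: flow for 0.9098 to horizon, guard not reached → x = (0.0084, 2.3324)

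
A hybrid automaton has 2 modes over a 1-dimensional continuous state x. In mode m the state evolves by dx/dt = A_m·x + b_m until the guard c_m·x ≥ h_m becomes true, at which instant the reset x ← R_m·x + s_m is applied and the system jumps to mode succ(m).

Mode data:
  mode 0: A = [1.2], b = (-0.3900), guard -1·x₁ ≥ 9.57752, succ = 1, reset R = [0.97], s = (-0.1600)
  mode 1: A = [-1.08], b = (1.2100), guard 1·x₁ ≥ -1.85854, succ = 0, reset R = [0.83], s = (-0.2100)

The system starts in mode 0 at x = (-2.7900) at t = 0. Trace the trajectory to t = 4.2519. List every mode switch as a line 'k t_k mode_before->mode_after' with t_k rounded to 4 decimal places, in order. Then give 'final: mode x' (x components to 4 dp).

Mode 0: guard c·x = 9.5775 hit at Δt = 0.9638 (t = 0.9638), x⁻ = (-9.5775) → reset → x⁺ = (-9.4502), jump to mode 1
Mode 1: guard c·x = -1.8585 hit at Δt = 1.1727 (t = 2.1365), x⁻ = (-1.8585) → reset → x⁺ = (-1.7526), jump to mode 0
Mode 0: guard c·x = 9.5775 hit at Δt = 1.3013 (t = 3.4378), x⁻ = (-9.5775) → reset → x⁺ = (-9.4502), jump to mode 1
Mode 1: flow for 0.8141 to horizon, guard not reached → x = (-3.2676)

1 0.9638 0->1
2 2.1365 1->0
3 3.4378 0->1
final: 1 -3.2676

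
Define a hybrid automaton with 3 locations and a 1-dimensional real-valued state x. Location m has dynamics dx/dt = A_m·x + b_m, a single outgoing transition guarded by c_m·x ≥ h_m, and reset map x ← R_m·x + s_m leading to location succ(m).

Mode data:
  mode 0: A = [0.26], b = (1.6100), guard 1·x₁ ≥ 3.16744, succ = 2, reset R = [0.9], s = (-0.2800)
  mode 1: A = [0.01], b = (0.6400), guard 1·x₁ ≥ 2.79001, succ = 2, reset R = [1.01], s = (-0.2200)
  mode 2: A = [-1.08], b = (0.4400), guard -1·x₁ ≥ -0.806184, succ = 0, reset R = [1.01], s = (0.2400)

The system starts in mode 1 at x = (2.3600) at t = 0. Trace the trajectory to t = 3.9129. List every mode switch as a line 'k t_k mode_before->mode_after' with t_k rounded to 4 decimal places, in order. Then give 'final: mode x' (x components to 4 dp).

Mode 1: guard c·x = 2.7900 hit at Δt = 0.6459 (t = 0.6459), x⁻ = (2.7900) → reset → x⁺ = (2.5979), jump to mode 2
Mode 2: guard c·x = -0.8062 hit at Δt = 1.5773 (t = 2.2232), x⁻ = (0.8062) → reset → x⁺ = (1.0542), jump to mode 0
Mode 0: guard c·x = 3.1674 hit at Δt = 0.9842 (t = 3.2074), x⁻ = (3.1674) → reset → x⁺ = (2.5707), jump to mode 2
Mode 2: flow for 0.7055 to horizon, guard not reached → x = (1.4172)

1 0.6459 1->2
2 2.2232 2->0
3 3.2074 0->2
final: 2 1.4172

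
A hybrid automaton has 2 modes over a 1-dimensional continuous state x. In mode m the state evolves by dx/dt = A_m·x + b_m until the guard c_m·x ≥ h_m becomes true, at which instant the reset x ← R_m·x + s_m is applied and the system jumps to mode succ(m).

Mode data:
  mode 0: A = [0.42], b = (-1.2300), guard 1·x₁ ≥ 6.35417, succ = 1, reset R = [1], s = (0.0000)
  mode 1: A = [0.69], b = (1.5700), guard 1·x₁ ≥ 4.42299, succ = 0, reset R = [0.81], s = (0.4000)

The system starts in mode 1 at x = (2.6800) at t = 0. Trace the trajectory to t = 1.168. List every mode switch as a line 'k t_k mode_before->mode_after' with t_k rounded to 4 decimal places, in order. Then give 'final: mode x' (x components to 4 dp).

Mode 1: guard c·x = 4.4230 hit at Δt = 0.4368 (t = 0.4368), x⁻ = (4.4230) → reset → x⁺ = (3.9826), jump to mode 0
Mode 0: flow for 0.7312 to horizon, guard not reached → x = (4.3615)

1 0.4368 1->0
final: 0 4.3615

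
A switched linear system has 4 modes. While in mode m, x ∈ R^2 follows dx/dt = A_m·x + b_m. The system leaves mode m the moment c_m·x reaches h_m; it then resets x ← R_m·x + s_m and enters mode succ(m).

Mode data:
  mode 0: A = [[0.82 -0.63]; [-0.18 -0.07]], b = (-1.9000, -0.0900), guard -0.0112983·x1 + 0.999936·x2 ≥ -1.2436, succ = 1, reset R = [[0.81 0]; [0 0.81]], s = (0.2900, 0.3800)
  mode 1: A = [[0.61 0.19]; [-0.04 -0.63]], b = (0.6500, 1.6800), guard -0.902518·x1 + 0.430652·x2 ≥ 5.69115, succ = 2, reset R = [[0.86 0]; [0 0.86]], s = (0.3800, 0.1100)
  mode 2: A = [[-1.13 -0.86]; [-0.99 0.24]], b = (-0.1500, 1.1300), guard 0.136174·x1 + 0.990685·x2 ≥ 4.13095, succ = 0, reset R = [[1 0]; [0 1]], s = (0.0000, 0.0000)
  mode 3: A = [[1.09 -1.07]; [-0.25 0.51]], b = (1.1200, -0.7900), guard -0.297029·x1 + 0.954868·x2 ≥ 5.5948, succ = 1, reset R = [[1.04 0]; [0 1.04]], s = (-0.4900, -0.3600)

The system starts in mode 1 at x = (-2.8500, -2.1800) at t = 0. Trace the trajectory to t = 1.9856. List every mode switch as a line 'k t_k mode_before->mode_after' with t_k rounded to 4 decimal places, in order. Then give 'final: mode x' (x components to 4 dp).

Mode 1: guard c·x = 5.6912 hit at Δt = 1.5122 (t = 1.5122), x⁻ = (-5.8430, 0.9700) → reset → x⁺ = (-4.6450, 0.9442), jump to mode 2
Mode 2: flow for 0.4734 to horizon, guard not reached → x = (-3.5329, 3.5903)

1 1.5122 1->2
final: 2 -3.5329 3.5903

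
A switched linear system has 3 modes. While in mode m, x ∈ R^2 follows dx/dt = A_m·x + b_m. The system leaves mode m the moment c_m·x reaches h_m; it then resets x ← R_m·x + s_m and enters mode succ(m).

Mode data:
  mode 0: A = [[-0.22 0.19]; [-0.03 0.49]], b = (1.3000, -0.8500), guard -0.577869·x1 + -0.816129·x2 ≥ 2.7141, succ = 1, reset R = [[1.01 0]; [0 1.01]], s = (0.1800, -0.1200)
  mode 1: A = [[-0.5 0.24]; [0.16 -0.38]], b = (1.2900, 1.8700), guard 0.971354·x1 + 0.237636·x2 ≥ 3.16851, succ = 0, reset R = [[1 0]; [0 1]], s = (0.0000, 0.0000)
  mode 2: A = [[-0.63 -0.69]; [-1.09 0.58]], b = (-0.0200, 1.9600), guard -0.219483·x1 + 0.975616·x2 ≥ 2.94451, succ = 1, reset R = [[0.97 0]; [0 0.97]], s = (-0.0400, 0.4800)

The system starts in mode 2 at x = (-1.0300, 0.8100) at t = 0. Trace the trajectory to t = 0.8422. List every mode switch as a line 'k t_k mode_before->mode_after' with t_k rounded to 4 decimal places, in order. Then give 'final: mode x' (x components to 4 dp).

Mode 2: guard c·x = 2.9445 hit at Δt = 0.4624 (t = 0.4624), x⁻ = (-1.2664, 2.7332) → reset → x⁺ = (-1.2684, 3.1312), jump to mode 1
Mode 1: flow for 0.3798 to horizon, guard not reached → x = (-0.3346, 3.3278)

1 0.4624 2->1
final: 1 -0.3346 3.3278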